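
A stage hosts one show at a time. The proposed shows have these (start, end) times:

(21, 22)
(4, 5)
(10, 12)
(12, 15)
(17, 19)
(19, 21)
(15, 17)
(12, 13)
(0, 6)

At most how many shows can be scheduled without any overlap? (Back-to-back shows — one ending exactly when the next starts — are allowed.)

Sort by end time and greedily take each interval whose start is ≥ the last chosen end.
By end time: (4,5), (0,6), (10,12), (12,13), (12,15), (15,17), (17,19), (19,21), (21,22).
Pick (4,5); next start ≥ 5 → (10,12); next start ≥ 12 → (12,13); next start ≥ 13 → (15,17); next start ≥ 17 → (17,19); next start ≥ 19 → (19,21); next start ≥ 21 → (21,22).
Selected 7 shows.

7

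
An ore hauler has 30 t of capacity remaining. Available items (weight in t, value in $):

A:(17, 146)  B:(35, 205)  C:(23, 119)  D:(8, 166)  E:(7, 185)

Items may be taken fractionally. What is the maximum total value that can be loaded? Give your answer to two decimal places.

479.82

Ratios (sorted): E 26.43, D 20.75, A 8.59, B 5.86, C 5.17
take E (7 @ 185); take D (8 @ 166); take 15/17 of A → 128.82. Capacity used 30/30.
Total value = 479.82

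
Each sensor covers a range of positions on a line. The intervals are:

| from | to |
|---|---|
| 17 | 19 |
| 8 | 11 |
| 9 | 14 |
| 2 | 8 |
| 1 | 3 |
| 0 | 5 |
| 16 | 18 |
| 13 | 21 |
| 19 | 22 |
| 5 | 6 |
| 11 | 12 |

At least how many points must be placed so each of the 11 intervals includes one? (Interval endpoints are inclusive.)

5

Sort by right endpoint; whenever an interval is uncovered, place a point at its right end.
By right end: [1,3]  [0,5]  [5,6]  [2,8]  [8,11]  [11,12]  [9,14]  [16,18]  [17,19]  [13,21]  [19,22]
[1,3] uncovered → point at 3; [5,6] uncovered → point at 6; [8,11] uncovered → point at 11; [16,18] uncovered → point at 18; [19,22] uncovered → point at 22.
Points: 3, 6, 11, 18, 22 (5 total).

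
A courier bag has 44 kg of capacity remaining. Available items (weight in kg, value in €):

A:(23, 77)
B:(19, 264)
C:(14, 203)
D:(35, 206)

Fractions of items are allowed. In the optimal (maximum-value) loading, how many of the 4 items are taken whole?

Sort by value per unit weight and fill in that order.
Order: C (203/14=14.50) > B (264/19=13.89) > D (206/35=5.89) > A (77/23=3.35)
Fill: take C (14 @ 203) → take B (19 @ 264) → take 11/35 of D → 64.74; 44/44 used.
2 item(s) taken whole; one partial (take 11/35 of D).

2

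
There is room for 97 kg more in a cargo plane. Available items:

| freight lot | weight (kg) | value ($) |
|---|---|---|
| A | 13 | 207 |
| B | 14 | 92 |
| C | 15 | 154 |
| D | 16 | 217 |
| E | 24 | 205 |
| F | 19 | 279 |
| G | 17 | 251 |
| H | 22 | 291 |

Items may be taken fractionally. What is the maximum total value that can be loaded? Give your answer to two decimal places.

1347.67

Greedy by value/weight ratio, highest first.
Order: A (207/13=15.92) > G (251/17=14.76) > F (279/19=14.68) > D (217/16=13.56) > H (291/22=13.23) > C (154/15=10.27) > E (205/24=8.54) > B (92/14=6.57)
Fill: take A (13 @ 207) → take G (17 @ 251) → take F (19 @ 279) → take D (16 @ 217) → take H (22 @ 291) → take 10/15 of C → 102.67; 97/97 used.
Total value = 1347.67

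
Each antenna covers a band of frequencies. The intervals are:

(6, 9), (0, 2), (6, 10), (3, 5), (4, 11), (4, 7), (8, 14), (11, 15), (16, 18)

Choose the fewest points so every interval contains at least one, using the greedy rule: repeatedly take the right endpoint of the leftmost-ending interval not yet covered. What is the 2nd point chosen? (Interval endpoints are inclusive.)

Sort by right endpoint; whenever an interval is uncovered, place a point at its right end.
Sorted: [0,2] [3,5] [4,7] [6,9] [6,10] [4,11] [8,14] [11,15] [16,18]
{[0,2]} hit by 2; {[3,5],[4,7]} hit by 5; {[6,9],[6,10],[4,11],[8,14]} hit by 9; {[11,15]} hit by 15; {[16,18]} hit by 18.
Points: 2, 5, 9, 15, 18 (5 total).

5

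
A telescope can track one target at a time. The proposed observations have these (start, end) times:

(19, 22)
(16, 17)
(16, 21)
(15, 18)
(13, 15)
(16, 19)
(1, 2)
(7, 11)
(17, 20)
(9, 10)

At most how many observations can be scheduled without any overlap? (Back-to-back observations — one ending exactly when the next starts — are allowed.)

5

Sorted by end: (1,2)  (9,10)  (7,11)  (13,15)  (16,17)  (15,18)  (16,19)  (17,20)  (16,21)  (19,22)
take (1,2); take (9,10); skip (7,11); take (13,15); take (16,17); skip (15,18); skip (16,19); take (17,20).
Selected 5 observations.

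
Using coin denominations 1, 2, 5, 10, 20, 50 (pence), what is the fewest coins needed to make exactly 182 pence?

Greedy: take as many of the largest coin as possible, then repeat with the remainder.
182 − 3×50→32 − 1×20→12 − 1×10→2 − 1×2→0
Total coins = 3 + 1 + 1 + 1 = 6

6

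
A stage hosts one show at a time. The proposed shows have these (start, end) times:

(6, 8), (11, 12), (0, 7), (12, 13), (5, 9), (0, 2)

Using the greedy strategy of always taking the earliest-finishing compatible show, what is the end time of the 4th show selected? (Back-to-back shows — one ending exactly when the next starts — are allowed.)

Order by finish time; keep every interval that doesn't clash with the previous kept one.
By end time: (0,2), (0,7), (6,8), (5,9), (11,12), (12,13).
Pick (0,2); next start ≥ 2 → (6,8); next start ≥ 8 → (11,12); next start ≥ 12 → (12,13).
Selected: (0,2) (6,8) (11,12) (12,13)

13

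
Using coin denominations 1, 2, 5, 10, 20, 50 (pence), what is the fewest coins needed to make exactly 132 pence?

Greedy: take as many of the largest coin as possible, then repeat with the remainder.
132 = 2×50 + 1×20 + 1×10 + 1×2
Total coins = 2 + 1 + 1 + 1 = 5

5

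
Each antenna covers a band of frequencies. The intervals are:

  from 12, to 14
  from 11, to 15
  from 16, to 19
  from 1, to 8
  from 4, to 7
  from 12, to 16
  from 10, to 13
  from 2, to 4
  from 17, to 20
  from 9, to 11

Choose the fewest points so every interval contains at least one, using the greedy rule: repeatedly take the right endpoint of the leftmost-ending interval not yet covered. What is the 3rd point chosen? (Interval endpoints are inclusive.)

14

Sorted: [2,4] [4,7] [1,8] [9,11] [10,13] [12,14] [11,15] [12,16] [16,19] [17,20]
{[2,4],[4,7],[1,8]} hit by 4; {[9,11],[10,13]} hit by 11; {[12,14],[11,15],[12,16]} hit by 14; {[16,19],[17,20]} hit by 19.
Points: 4, 11, 14, 19 (4 total).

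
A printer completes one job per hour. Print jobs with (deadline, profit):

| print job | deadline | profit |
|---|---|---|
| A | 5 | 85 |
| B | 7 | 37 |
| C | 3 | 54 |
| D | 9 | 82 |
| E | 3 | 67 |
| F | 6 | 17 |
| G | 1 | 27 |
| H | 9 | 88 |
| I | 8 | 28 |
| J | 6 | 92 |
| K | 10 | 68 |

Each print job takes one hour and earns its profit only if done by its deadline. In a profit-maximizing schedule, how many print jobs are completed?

10

Sort by profit descending; place each in the latest free slot ≤ its deadline.
Profit order: J=92 H=88 A=85 D=82 K=68 E=67 C=54 B=37 I=28 G=27 F=17
Assign: J→slot 6, H→slot 9, A→slot 5, D→slot 8, K→slot 10, E→slot 3, C→slot 2, B→slot 7, I→slot 4, G→slot 1, F skipped.
Slots: [1:G] [2:C] [3:E] [4:I] [5:A] [6:J] [7:B] [8:D] [9:H] [10:K]
10 of 11 scheduled.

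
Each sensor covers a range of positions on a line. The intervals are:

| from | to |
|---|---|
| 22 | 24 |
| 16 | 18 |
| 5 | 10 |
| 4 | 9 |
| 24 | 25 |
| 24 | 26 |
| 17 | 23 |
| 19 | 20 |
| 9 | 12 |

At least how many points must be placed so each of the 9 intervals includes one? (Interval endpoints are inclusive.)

Process intervals by earliest right end; each time one isn't hit yet, stab at its right endpoint.
By right end: [4,9]  [5,10]  [9,12]  [16,18]  [19,20]  [17,23]  [22,24]  [24,25]  [24,26]
[4,9] uncovered → point at 9; [16,18] uncovered → point at 18; [19,20] uncovered → point at 20; [22,24] uncovered → point at 24.
Points: 9, 18, 20, 24 (4 total).

4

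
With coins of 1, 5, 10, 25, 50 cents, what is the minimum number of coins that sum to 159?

Use the largest denomination that fits, subtract, and repeat.
159 − 3×50→9 − 1×5→4 − 4×1→0
Total coins = 3 + 1 + 4 = 8

8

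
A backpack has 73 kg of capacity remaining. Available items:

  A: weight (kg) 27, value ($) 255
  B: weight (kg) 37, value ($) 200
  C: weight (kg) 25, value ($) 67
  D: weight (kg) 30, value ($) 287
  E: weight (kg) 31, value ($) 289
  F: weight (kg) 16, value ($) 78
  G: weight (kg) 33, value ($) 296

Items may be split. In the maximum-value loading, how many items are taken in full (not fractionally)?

Ratios (sorted): D 9.57, A 9.44, E 9.32, G 8.97, B 5.41, F 4.88, C 2.68
take D (30 @ 287); take A (27 @ 255); take 16/31 of E → 149.16. Capacity used 73/73.
2 item(s) taken whole; one partial (take 16/31 of E).

2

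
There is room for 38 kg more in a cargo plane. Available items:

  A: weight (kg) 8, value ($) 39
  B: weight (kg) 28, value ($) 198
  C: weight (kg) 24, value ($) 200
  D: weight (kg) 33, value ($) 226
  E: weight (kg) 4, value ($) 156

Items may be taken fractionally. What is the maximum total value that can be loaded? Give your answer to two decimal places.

426.71

Sort by value per unit weight and fill in that order.
Order: E (156/4=39.00) > C (200/24=8.33) > B (198/28=7.07) > D (226/33=6.85) > A (39/8=4.88)
Fill: take E (4 @ 156) → take C (24 @ 200) → take 10/28 of B → 70.71; 38/38 used.
Total value = 426.71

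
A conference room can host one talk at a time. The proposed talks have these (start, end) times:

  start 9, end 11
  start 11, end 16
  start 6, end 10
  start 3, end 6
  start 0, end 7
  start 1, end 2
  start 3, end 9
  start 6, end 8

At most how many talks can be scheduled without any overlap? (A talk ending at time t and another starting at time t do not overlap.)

5

Sort by end time and greedily take each interval whose start is ≥ the last chosen end.
By end time: (1,2), (3,6), (0,7), (6,8), (3,9), (6,10), (9,11), (11,16).
Pick (1,2); next start ≥ 2 → (3,6); next start ≥ 6 → (6,8); next start ≥ 8 → (9,11); next start ≥ 11 → (11,16).
Selected 5 talks.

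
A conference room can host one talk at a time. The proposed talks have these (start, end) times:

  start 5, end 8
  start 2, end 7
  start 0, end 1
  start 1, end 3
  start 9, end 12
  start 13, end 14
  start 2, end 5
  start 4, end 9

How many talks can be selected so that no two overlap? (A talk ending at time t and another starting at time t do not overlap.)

5

Order by finish time; keep every interval that doesn't clash with the previous kept one.
Sorted by end: (0,1)  (1,3)  (2,5)  (2,7)  (5,8)  (4,9)  (9,12)  (13,14)
take (0,1); take (1,3); skip (2,5); skip (2,7); take (5,8); take (9,12); take (13,14).
Selected 5 talks.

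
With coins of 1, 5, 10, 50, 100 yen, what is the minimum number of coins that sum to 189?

10

189 = 1×100 + 1×50 + 3×10 + 1×5 + 4×1
Total coins = 1 + 1 + 3 + 1 + 4 = 10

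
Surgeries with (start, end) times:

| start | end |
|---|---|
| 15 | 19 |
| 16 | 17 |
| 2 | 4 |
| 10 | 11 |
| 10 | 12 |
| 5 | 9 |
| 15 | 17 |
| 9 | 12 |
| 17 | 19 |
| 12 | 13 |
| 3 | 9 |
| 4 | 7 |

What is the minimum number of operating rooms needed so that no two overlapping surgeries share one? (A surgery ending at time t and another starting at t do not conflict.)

Count concurrent intervals with a sweep; the peak is the room count.
starts: [2, 3, 4, 5, 9, 10, 10, 12, 15, 15, 16, 17]
ends:   [4, 7, 9, 9, 11, 12, 12, 13, 17, 17, 19, 19]
s2→1 s3→2 e4→1 s4→2 s5→3  — peak 3.

3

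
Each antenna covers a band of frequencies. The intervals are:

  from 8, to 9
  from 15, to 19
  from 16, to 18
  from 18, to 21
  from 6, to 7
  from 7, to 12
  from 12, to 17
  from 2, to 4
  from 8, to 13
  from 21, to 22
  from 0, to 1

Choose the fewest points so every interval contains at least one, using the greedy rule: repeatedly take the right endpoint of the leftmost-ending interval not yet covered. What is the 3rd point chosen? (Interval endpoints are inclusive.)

Sort by right endpoint; whenever an interval is uncovered, place a point at its right end.
Sorted: [0,1] [2,4] [6,7] [8,9] [7,12] [8,13] [12,17] [16,18] [15,19] [18,21] [21,22]
{[0,1]} hit by 1; {[2,4]} hit by 4; {[6,7]} hit by 7; {[8,9],[7,12],[8,13]} hit by 9; {[12,17],[16,18],[15,19]} hit by 17; {[18,21],[21,22]} hit by 21.
Points: 1, 4, 7, 9, 17, 21 (6 total).

7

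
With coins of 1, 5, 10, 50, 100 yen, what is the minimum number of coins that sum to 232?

7

Use the largest denomination that fits, subtract, and repeat.
232 − 2×100→32 − 3×10→2 − 2×1→0
Total coins = 2 + 3 + 2 = 7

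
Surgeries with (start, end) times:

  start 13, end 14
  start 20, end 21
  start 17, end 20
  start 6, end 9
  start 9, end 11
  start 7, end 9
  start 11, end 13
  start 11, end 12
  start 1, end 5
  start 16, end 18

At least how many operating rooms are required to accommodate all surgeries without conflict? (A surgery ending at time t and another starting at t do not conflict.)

2

Count concurrent intervals with a sweep; the peak is the room count.
starts: [1, 6, 7, 9, 11, 11, 13, 16, 17, 20]
ends:   [5, 9, 9, 11, 12, 13, 14, 18, 20, 21]
s1→1 e5→0 s6→1 s7→2  — peak 2.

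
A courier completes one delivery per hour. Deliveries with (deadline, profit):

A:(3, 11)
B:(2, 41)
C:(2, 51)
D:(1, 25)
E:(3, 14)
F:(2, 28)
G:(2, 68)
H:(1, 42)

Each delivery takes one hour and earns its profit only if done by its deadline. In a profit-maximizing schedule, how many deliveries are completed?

3

Sort by profit descending; place each in the latest free slot ≤ its deadline.
By profit: G(d2,68), C(d2,51), H(d1,42), B(d2,41), F(d2,28), D(d1,25), E(d3,14), A(d3,11)
G→slot 2; C→slot 1; H skipped; B skipped; F skipped; D skipped; E→slot 3; A skipped.
3 of 8 scheduled.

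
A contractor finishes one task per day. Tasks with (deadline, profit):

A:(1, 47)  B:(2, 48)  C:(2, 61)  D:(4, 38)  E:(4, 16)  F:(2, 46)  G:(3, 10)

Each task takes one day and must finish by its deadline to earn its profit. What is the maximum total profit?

163

Sort by profit descending; place each in the latest free slot ≤ its deadline.
By profit: C(d2,61), B(d2,48), A(d1,47), F(d2,46), D(d4,38), E(d4,16), G(d3,10)
C→slot 2; B→slot 1; A skipped; F skipped; D→slot 4; E→slot 3; G skipped.
Profit = 48 + 61 + 16 + 38 = 163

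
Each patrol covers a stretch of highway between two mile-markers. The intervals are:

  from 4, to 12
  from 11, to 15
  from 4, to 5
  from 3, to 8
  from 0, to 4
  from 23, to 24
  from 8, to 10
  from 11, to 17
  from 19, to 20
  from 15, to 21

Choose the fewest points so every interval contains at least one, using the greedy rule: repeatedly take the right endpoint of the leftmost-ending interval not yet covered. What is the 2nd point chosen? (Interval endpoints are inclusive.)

Sort by right endpoint; whenever an interval is uncovered, place a point at its right end.
By right end: [0,4]  [4,5]  [3,8]  [8,10]  [4,12]  [11,15]  [11,17]  [19,20]  [15,21]  [23,24]
[0,4] uncovered → point at 4; [8,10] uncovered → point at 10; [11,15] uncovered → point at 15; [19,20] uncovered → point at 20; [23,24] uncovered → point at 24.
Points: 4, 10, 15, 20, 24 (5 total).

10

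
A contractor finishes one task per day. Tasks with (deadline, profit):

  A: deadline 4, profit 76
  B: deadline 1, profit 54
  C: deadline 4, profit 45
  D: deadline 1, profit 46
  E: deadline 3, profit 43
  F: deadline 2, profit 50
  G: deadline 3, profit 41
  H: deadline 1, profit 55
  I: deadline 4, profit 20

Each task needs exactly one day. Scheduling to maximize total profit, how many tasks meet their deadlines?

4

Profit order: A=76 H=55 B=54 F=50 D=46 C=45 E=43 G=41 I=20
Assign: A→slot 4, H→slot 1, B skipped, F→slot 2, D skipped, C→slot 3, E skipped, G skipped, I skipped.
Slots: [1:H] [2:F] [3:C] [4:A]
4 of 9 scheduled.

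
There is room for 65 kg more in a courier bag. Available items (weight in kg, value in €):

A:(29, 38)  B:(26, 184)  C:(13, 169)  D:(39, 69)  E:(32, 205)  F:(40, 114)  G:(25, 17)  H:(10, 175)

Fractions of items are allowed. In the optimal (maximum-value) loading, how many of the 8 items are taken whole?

Ratios (sorted): H 17.50, C 13.00, B 7.08, E 6.41, F 2.85, D 1.77, A 1.31, G 0.68
take H (10 @ 175); take C (13 @ 169); take B (26 @ 184); take 16/32 of E → 102.50. Capacity used 65/65.
3 item(s) taken whole; one partial (take 16/32 of E).

3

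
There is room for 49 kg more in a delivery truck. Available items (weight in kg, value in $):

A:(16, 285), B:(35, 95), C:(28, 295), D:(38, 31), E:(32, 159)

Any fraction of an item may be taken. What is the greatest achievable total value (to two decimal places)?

Greedy by value/weight ratio, highest first.
Order: A (285/16=17.81) > C (295/28=10.54) > E (159/32=4.97) > B (95/35=2.71) > D (31/38=0.82)
Fill: take A (16 @ 285) → take C (28 @ 295) → take 5/32 of E → 24.84; 49/49 used.
Total value = 604.84

604.84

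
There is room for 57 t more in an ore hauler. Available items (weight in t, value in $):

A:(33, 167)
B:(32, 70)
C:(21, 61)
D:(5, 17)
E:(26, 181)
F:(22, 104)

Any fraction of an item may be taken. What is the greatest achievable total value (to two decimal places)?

337.88

Sort by value per unit weight and fill in that order.
Order: E (181/26=6.96) > A (167/33=5.06) > F (104/22=4.73) > D (17/5=3.40) > C (61/21=2.90) > B (70/32=2.19)
Fill: take E (26 @ 181) → take 31/33 of A → 156.88; 57/57 used.
Total value = 337.88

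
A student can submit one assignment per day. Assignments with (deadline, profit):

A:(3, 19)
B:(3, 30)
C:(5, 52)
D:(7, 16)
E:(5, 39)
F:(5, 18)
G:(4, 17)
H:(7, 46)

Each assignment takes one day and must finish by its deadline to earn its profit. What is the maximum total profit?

220

Take jobs in profit order; each goes to the latest open slot no later than its deadline.
By profit: C(d5,52), H(d7,46), E(d5,39), B(d3,30), A(d3,19), F(d5,18), G(d4,17), D(d7,16)
C→slot 5; H→slot 7; E→slot 4; B→slot 3; A→slot 2; F→slot 1; G skipped; D→slot 6.
Profit = 18 + 19 + 30 + 39 + 52 + 16 + 46 = 220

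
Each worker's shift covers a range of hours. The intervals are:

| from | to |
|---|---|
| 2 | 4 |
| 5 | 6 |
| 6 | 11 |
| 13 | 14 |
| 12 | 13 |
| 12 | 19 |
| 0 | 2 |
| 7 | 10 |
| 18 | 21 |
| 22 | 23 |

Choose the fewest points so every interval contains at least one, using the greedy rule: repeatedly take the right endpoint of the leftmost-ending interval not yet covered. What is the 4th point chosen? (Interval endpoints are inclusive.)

13

Process intervals by earliest right end; each time one isn't hit yet, stab at its right endpoint.
By right end: [0,2]  [2,4]  [5,6]  [7,10]  [6,11]  [12,13]  [13,14]  [12,19]  [18,21]  [22,23]
[0,2] uncovered → point at 2; [5,6] uncovered → point at 6; [7,10] uncovered → point at 10; [12,13] uncovered → point at 13; [18,21] uncovered → point at 21; [22,23] uncovered → point at 23.
Points: 2, 6, 10, 13, 21, 23 (6 total).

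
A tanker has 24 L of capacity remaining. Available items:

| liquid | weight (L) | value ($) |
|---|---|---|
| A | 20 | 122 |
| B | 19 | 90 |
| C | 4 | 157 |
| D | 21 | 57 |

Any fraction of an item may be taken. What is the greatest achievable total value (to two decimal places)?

Ratios (sorted): C 39.25, A 6.10, B 4.74, D 2.71
take C (4 @ 157); take A (20 @ 122). Capacity used 24/24.
Total value = 279.00

279.00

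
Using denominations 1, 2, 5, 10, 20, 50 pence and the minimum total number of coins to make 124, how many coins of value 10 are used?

124 = 2×50 + 1×20 + 2×2
Count of 10: 0

0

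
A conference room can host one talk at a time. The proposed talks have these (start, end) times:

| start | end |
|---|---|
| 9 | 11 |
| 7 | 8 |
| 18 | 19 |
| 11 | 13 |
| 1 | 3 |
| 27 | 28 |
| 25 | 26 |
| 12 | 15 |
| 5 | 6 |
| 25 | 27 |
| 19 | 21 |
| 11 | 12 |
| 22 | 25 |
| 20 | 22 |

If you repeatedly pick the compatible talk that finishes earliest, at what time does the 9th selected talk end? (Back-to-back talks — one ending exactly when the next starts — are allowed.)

Order by finish time; keep every interval that doesn't clash with the previous kept one.
By end time: (1,3), (5,6), (7,8), (9,11), (11,12), (11,13), (12,15), (18,19), (19,21), (20,22), (22,25), (25,26), (25,27), (27,28).
Pick (1,3); next start ≥ 3 → (5,6); next start ≥ 6 → (7,8); next start ≥ 8 → (9,11); next start ≥ 11 → (11,12); next start ≥ 12 → (12,15); next start ≥ 15 → (18,19); next start ≥ 19 → (19,21); next start ≥ 21 → (22,25); next start ≥ 25 → (25,26); next start ≥ 26 → (27,28).
Selected: (1,3) (5,6) (7,8) (9,11) (11,12) (12,15) (18,19) (19,21) (22,25) (25,26) (27,28)

25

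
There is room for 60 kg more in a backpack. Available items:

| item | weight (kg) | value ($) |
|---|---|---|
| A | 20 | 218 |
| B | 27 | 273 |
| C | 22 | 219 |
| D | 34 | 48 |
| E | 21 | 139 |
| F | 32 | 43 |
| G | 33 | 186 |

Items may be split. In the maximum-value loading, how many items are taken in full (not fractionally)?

Greedy by value/weight ratio, highest first.
Order: A (218/20=10.90) > B (273/27=10.11) > C (219/22=9.95) > E (139/21=6.62) > G (186/33=5.64) > D (48/34=1.41) > F (43/32=1.34)
Fill: take A (20 @ 218) → take B (27 @ 273) → take 13/22 of C → 129.41; 60/60 used.
2 item(s) taken whole; one partial (take 13/22 of C).

2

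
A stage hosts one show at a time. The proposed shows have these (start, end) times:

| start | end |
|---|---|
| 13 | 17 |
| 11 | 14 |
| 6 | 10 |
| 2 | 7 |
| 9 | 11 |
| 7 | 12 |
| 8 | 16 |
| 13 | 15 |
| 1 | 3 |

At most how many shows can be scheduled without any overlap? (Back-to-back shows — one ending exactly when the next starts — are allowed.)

Sort by end time and greedily take each interval whose start is ≥ the last chosen end.
By end time: (1,3), (2,7), (6,10), (9,11), (7,12), (11,14), (13,15), (8,16), (13,17).
Pick (1,3); next start ≥ 3 → (6,10); next start ≥ 10 → (11,14).
Selected 3 shows.

3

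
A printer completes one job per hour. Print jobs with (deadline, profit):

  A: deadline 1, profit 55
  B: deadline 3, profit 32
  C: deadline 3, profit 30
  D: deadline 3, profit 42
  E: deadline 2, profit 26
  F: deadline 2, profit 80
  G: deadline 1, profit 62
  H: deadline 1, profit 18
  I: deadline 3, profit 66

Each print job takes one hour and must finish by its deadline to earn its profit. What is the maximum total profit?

Profit order: F=80 I=66 G=62 A=55 D=42 B=32 C=30 E=26 H=18
Assign: F→slot 2, I→slot 3, G→slot 1, A skipped, D skipped, B skipped, C skipped, E skipped, H skipped.
Slots: [1:G] [2:F] [3:I]
Profit = 62 + 80 + 66 = 208

208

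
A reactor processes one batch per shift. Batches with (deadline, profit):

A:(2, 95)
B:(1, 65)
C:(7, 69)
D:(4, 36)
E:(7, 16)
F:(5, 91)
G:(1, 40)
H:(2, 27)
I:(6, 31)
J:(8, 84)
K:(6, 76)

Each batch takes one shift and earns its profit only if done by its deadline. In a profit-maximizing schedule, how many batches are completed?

Sort by profit descending; place each in the latest free slot ≤ its deadline.
By profit: A(d2,95), F(d5,91), J(d8,84), K(d6,76), C(d7,69), B(d1,65), G(d1,40), D(d4,36), I(d6,31), H(d2,27), E(d7,16)
A→slot 2; F→slot 5; J→slot 8; K→slot 6; C→slot 7; B→slot 1; G skipped; D→slot 4; I→slot 3; H skipped; E skipped.
8 of 11 scheduled.

8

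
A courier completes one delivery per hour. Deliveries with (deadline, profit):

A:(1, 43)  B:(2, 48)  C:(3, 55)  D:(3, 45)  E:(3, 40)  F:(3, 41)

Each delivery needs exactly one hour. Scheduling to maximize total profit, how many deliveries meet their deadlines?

By profit: C(d3,55), B(d2,48), D(d3,45), A(d1,43), F(d3,41), E(d3,40)
C→slot 3; B→slot 2; D→slot 1; A skipped; F skipped; E skipped.
3 of 6 scheduled.

3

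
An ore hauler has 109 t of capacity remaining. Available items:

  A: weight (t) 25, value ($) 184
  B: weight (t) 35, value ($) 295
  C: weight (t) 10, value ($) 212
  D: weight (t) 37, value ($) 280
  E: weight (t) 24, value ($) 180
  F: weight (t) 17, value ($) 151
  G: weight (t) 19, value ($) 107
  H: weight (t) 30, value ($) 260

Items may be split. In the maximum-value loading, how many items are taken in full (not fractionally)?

Sort by value per unit weight and fill in that order.
Ratios (sorted): C 21.20, F 8.88, H 8.67, B 8.43, D 7.57, E 7.50, A 7.36, G 5.63
take C (10 @ 212); take F (17 @ 151); take H (30 @ 260); take B (35 @ 295); take 17/37 of D → 128.65. Capacity used 109/109.
4 item(s) taken whole; one partial (take 17/37 of D).

4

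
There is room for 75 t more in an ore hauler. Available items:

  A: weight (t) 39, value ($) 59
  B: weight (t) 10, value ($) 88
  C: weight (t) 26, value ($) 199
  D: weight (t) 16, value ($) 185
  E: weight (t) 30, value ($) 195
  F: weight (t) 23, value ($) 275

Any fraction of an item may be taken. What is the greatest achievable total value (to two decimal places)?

747.00

Sort by value per unit weight and fill in that order.
Order: F (275/23=11.96) > D (185/16=11.56) > B (88/10=8.80) > C (199/26=7.65) > E (195/30=6.50) > A (59/39=1.51)
Fill: take F (23 @ 275) → take D (16 @ 185) → take B (10 @ 88) → take C (26 @ 199); 75/75 used.
Total value = 747.00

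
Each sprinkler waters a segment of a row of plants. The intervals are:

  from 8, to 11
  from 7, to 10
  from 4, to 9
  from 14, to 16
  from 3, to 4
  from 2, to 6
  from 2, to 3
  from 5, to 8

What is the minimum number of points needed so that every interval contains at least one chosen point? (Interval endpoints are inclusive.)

Process intervals by earliest right end; each time one isn't hit yet, stab at its right endpoint.
By right end: [2,3]  [3,4]  [2,6]  [5,8]  [4,9]  [7,10]  [8,11]  [14,16]
[2,3] uncovered → point at 3; [5,8] uncovered → point at 8; [14,16] uncovered → point at 16.
Points: 3, 8, 16 (3 total).

3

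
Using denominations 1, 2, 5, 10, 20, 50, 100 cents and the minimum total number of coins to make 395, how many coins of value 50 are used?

1

Use the largest denomination that fits, subtract, and repeat.
395 − 3×100→95 − 1×50→45 − 2×20→5 − 1×5→0
Count of 50: 1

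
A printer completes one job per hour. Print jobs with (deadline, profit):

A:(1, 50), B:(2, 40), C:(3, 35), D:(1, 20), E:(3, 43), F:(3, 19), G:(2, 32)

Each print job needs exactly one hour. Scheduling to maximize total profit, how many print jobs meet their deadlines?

3

Take jobs in profit order; each goes to the latest open slot no later than its deadline.
Profit order: A=50 E=43 B=40 C=35 G=32 D=20 F=19
Assign: A→slot 1, E→slot 3, B→slot 2, C skipped, G skipped, D skipped, F skipped.
Slots: [1:A] [2:B] [3:E]
3 of 7 scheduled.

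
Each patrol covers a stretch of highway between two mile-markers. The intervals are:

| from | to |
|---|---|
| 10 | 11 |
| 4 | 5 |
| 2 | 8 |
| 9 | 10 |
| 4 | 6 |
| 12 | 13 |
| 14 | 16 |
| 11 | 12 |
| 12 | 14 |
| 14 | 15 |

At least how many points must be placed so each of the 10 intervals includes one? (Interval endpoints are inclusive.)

Sort by right endpoint; whenever an interval is uncovered, place a point at its right end.
Sorted: [4,5] [4,6] [2,8] [9,10] [10,11] [11,12] [12,13] [12,14] [14,15] [14,16]
{[4,5],[4,6],[2,8]} hit by 5; {[9,10],[10,11]} hit by 10; {[11,12],[12,13],[12,14]} hit by 12; {[14,15],[14,16]} hit by 15.
Points: 5, 10, 12, 15 (4 total).

4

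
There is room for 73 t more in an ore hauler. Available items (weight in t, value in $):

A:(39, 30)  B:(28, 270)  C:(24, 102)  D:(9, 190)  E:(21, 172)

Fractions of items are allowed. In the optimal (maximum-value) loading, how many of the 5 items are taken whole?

Sort by value per unit weight and fill in that order.
Ratios (sorted): D 21.11, B 9.64, E 8.19, C 4.25, A 0.77
take D (9 @ 190); take B (28 @ 270); take E (21 @ 172); take 15/24 of C → 63.75. Capacity used 73/73.
3 item(s) taken whole; one partial (take 15/24 of C).

3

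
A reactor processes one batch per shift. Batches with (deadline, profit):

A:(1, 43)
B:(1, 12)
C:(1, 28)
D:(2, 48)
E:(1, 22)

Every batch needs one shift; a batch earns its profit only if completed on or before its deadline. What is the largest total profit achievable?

91

By profit: D(d2,48), A(d1,43), C(d1,28), E(d1,22), B(d1,12)
D→slot 2; A→slot 1; C skipped; E skipped; B skipped.
Profit = 43 + 48 = 91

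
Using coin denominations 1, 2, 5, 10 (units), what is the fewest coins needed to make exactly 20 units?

20 − 2×10→0
Total coins = 2 = 2

2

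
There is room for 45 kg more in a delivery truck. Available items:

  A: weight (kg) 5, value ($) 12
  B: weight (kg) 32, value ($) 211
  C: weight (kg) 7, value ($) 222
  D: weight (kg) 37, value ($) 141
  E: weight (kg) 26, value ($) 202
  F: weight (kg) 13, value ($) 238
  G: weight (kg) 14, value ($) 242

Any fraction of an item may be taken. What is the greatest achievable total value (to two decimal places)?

Greedy by value/weight ratio, highest first.
Ratios (sorted): C 31.71, F 18.31, G 17.29, E 7.77, B 6.59, D 3.81, A 2.40
take C (7 @ 222); take F (13 @ 238); take G (14 @ 242); take 11/26 of E → 85.46. Capacity used 45/45.
Total value = 787.46

787.46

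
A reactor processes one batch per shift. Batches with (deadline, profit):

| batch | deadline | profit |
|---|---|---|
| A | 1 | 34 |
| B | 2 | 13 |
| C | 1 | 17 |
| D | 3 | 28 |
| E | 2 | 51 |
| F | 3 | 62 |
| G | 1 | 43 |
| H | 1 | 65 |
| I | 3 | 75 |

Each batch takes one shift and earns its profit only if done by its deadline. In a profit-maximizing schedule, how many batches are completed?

3

Profit order: I=75 H=65 F=62 E=51 G=43 A=34 D=28 C=17 B=13
Assign: I→slot 3, H→slot 1, F→slot 2, E skipped, G skipped, A skipped, D skipped, C skipped, B skipped.
Slots: [1:H] [2:F] [3:I]
3 of 9 scheduled.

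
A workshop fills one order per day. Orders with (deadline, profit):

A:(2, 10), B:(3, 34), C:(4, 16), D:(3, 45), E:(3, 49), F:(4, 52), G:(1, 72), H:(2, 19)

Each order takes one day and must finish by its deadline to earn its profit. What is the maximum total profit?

218

Sort by profit descending; place each in the latest free slot ≤ its deadline.
Profit order: G=72 F=52 E=49 D=45 B=34 H=19 C=16 A=10
Assign: G→slot 1, F→slot 4, E→slot 3, D→slot 2, B skipped, H skipped, C skipped, A skipped.
Slots: [1:G] [2:D] [3:E] [4:F]
Profit = 72 + 45 + 49 + 52 = 218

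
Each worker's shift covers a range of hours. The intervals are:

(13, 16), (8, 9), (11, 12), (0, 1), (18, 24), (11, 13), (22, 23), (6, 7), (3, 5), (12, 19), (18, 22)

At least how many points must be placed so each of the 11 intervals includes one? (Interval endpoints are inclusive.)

7

Sort by right endpoint; whenever an interval is uncovered, place a point at its right end.
By right end: [0,1]  [3,5]  [6,7]  [8,9]  [11,12]  [11,13]  [13,16]  [12,19]  [18,22]  [22,23]  [18,24]
[0,1] uncovered → point at 1; [3,5] uncovered → point at 5; [6,7] uncovered → point at 7; [8,9] uncovered → point at 9; [11,12] uncovered → point at 12; [13,16] uncovered → point at 16; [18,22] uncovered → point at 22.
Points: 1, 5, 7, 9, 12, 16, 22 (7 total).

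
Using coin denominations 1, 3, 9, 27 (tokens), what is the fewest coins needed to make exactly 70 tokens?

Use the largest denomination that fits, subtract, and repeat.
70 − 2×27→16 − 1×9→7 − 2×3→1 − 1×1→0
Total coins = 2 + 1 + 2 + 1 = 6

6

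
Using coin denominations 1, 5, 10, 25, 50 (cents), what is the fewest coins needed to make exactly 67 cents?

Use the largest denomination that fits, subtract, and repeat.
67 − 1×50→17 − 1×10→7 − 1×5→2 − 2×1→0
Total coins = 1 + 1 + 1 + 2 = 5

5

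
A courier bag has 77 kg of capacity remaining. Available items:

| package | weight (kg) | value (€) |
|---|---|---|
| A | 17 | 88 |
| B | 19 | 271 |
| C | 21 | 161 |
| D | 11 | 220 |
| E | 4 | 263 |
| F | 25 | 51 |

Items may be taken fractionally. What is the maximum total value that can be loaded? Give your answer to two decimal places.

1013.20

Sort by value per unit weight and fill in that order.
Order: E (263/4=65.75) > D (220/11=20.00) > B (271/19=14.26) > C (161/21=7.67) > A (88/17=5.18) > F (51/25=2.04)
Fill: take E (4 @ 263) → take D (11 @ 220) → take B (19 @ 271) → take C (21 @ 161) → take A (17 @ 88) → take 5/25 of F → 10.20; 77/77 used.
Total value = 1013.20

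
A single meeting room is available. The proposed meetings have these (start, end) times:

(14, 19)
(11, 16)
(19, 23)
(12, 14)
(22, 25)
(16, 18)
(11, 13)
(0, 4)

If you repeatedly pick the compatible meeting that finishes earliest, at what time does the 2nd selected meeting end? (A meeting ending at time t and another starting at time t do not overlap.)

Sorted by end: (0,4)  (11,13)  (12,14)  (11,16)  (16,18)  (14,19)  (19,23)  (22,25)
take (0,4); take (11,13); skip (12,14); take (16,18); skip (14,19); take (19,23).
Selected: (0,4) (11,13) (16,18) (19,23)

13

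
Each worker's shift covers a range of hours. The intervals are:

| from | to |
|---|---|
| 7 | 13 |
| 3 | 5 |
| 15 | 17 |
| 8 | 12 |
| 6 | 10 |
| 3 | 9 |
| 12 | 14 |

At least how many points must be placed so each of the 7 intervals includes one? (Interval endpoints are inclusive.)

4

Sorted: [3,5] [3,9] [6,10] [8,12] [7,13] [12,14] [15,17]
{[3,5],[3,9]} hit by 5; {[6,10],[8,12],[7,13]} hit by 10; {[12,14]} hit by 14; {[15,17]} hit by 17.
Points: 5, 10, 14, 17 (4 total).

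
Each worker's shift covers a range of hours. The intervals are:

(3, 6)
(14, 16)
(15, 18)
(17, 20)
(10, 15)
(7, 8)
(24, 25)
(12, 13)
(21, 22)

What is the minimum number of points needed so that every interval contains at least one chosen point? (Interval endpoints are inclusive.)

Sorted: [3,6] [7,8] [12,13] [10,15] [14,16] [15,18] [17,20] [21,22] [24,25]
{[3,6]} hit by 6; {[7,8]} hit by 8; {[12,13],[10,15]} hit by 13; {[14,16],[15,18]} hit by 16; {[17,20]} hit by 20; {[21,22]} hit by 22; {[24,25]} hit by 25.
Points: 6, 8, 13, 16, 20, 22, 25 (7 total).

7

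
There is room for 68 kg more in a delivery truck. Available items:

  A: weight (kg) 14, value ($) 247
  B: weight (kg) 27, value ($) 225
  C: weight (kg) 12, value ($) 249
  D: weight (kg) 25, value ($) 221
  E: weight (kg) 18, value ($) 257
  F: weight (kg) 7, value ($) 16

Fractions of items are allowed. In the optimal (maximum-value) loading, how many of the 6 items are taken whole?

Sort by value per unit weight and fill in that order.
Order: C (249/12=20.75) > A (247/14=17.64) > E (257/18=14.28) > D (221/25=8.84) > B (225/27=8.33) > F (16/7=2.29)
Fill: take C (12 @ 249) → take A (14 @ 247) → take E (18 @ 257) → take 24/25 of D → 212.16; 68/68 used.
3 item(s) taken whole; one partial (take 24/25 of D).

3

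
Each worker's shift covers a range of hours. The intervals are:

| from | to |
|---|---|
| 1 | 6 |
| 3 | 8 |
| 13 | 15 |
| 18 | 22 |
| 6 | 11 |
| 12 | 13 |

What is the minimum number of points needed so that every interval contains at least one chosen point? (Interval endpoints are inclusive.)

3

Process intervals by earliest right end; each time one isn't hit yet, stab at its right endpoint.
By right end: [1,6]  [3,8]  [6,11]  [12,13]  [13,15]  [18,22]
[1,6] uncovered → point at 6; [12,13] uncovered → point at 13; [18,22] uncovered → point at 22.
Points: 6, 13, 22 (3 total).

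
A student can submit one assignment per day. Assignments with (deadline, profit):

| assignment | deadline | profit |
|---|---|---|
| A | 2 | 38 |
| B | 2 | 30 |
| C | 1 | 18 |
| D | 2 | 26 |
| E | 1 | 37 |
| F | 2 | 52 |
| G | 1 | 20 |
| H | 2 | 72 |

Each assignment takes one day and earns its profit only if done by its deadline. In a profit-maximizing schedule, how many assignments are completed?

Sort by profit descending; place each in the latest free slot ≤ its deadline.
Profit order: H=72 F=52 A=38 E=37 B=30 D=26 G=20 C=18
Assign: H→slot 2, F→slot 1, A skipped, E skipped, B skipped, D skipped, G skipped, C skipped.
Slots: [1:F] [2:H]
2 of 8 scheduled.

2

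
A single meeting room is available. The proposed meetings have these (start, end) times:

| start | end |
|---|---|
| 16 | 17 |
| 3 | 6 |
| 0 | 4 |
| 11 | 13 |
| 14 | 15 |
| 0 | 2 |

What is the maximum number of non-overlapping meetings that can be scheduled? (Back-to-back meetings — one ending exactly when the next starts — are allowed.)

By end time: (0,2), (0,4), (3,6), (11,13), (14,15), (16,17).
Pick (0,2); next start ≥ 2 → (3,6); next start ≥ 6 → (11,13); next start ≥ 13 → (14,15); next start ≥ 15 → (16,17).
Selected 5 meetings.

5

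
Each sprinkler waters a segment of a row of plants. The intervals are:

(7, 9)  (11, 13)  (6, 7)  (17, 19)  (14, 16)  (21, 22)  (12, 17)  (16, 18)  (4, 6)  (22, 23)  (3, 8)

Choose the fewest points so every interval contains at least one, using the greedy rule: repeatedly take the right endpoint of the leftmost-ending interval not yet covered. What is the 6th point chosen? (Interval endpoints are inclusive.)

22

By right end: [4,6]  [6,7]  [3,8]  [7,9]  [11,13]  [14,16]  [12,17]  [16,18]  [17,19]  [21,22]  [22,23]
[4,6] uncovered → point at 6; [7,9] uncovered → point at 9; [11,13] uncovered → point at 13; [14,16] uncovered → point at 16; [17,19] uncovered → point at 19; [21,22] uncovered → point at 22.
Points: 6, 9, 13, 16, 19, 22 (6 total).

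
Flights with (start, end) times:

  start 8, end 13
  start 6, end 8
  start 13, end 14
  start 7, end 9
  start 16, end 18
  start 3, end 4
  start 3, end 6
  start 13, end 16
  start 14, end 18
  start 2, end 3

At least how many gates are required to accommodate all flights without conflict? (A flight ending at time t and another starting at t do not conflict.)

2

Count concurrent intervals with a sweep; the peak is the room count.
Events (time:±→running): 2:+→1 3:-→0 3:+→1 3:+→2 … peak 2.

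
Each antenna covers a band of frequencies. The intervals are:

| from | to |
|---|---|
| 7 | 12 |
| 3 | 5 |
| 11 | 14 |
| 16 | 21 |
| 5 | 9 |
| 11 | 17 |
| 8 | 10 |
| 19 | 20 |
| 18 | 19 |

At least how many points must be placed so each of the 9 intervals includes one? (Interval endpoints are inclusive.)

Sort by right endpoint; whenever an interval is uncovered, place a point at its right end.
Sorted: [3,5] [5,9] [8,10] [7,12] [11,14] [11,17] [18,19] [19,20] [16,21]
{[3,5],[5,9]} hit by 5; {[8,10],[7,12]} hit by 10; {[11,14],[11,17]} hit by 14; {[18,19],[19,20],[16,21]} hit by 19.
Points: 5, 10, 14, 19 (4 total).

4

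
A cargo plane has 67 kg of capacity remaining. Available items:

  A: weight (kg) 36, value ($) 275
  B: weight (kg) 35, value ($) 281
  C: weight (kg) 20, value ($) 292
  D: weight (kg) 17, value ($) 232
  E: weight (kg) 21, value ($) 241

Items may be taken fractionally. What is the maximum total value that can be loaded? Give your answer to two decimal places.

837.26

Ratios (sorted): C 14.60, D 13.65, E 11.48, B 8.03, A 7.64
take C (20 @ 292); take D (17 @ 232); take E (21 @ 241); take 9/35 of B → 72.26. Capacity used 67/67.
Total value = 837.26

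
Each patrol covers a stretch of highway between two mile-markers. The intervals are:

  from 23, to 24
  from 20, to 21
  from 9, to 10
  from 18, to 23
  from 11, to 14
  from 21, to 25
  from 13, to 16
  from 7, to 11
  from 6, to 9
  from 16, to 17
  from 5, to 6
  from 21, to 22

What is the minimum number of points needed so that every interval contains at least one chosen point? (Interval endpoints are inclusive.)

6

Process intervals by earliest right end; each time one isn't hit yet, stab at its right endpoint.
Sorted: [5,6] [6,9] [9,10] [7,11] [11,14] [13,16] [16,17] [20,21] [21,22] [18,23] [23,24] [21,25]
{[5,6],[6,9]} hit by 6; {[9,10],[7,11]} hit by 10; {[11,14],[13,16]} hit by 14; {[16,17]} hit by 17; {[20,21],[21,22],[18,23]} hit by 21; {[23,24],[21,25]} hit by 24.
Points: 6, 10, 14, 17, 21, 24 (6 total).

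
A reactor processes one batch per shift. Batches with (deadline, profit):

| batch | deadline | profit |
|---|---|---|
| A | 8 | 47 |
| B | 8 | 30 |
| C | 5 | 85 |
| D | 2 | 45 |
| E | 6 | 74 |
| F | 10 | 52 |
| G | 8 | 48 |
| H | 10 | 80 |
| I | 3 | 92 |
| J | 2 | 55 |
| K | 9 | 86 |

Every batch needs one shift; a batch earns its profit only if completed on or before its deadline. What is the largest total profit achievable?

Take jobs in profit order; each goes to the latest open slot no later than its deadline.
By profit: I(d3,92), K(d9,86), C(d5,85), H(d10,80), E(d6,74), J(d2,55), F(d10,52), G(d8,48), A(d8,47), D(d2,45), B(d8,30)
I→slot 3; K→slot 9; C→slot 5; H→slot 10; E→slot 6; J→slot 2; F→slot 8; G→slot 7; A→slot 4; D→slot 1; B skipped.
Profit = 45 + 55 + 92 + 47 + 85 + 74 + 48 + 52 + 86 + 80 = 664

664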